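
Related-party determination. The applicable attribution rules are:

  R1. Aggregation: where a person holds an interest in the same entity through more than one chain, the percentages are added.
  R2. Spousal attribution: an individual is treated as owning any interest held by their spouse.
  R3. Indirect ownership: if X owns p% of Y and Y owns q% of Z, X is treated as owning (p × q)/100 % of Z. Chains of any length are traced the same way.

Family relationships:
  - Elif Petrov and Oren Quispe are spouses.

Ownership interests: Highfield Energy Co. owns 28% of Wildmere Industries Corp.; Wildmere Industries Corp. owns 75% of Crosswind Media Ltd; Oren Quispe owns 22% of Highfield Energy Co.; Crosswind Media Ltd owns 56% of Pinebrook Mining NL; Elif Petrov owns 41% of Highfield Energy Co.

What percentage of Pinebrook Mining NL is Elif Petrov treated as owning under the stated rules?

7.4088%

By spousal attribution (R2), Elif Petrov is treated as also owning Oren Quispe's interest in Highfield Energy Co, giving 41% + 22% = 63%.
Chain via Highfield Energy Co. → Wildmere Industries Corp. → Crosswind Media Ltd (R3): 63% × 28% × 75% × 56% = 7.4088% of Pinebrook Mining NL.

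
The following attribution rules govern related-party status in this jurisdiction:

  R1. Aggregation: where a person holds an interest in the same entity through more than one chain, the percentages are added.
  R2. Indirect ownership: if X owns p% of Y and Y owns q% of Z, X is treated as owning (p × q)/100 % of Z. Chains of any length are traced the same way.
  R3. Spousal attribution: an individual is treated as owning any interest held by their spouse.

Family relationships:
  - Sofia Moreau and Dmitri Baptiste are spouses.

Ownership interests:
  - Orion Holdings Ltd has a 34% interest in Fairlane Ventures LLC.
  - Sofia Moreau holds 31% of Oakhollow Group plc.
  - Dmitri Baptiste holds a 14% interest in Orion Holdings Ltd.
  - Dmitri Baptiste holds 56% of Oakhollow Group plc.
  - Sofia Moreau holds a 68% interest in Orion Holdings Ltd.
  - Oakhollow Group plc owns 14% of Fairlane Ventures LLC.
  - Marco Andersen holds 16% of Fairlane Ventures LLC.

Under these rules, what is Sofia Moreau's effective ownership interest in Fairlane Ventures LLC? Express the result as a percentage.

By spousal attribution (R3), Sofia Moreau is treated as also owning Dmitri Baptiste's interest in Orion Holdings Ltd, giving 68% + 14% = 82%.
By spousal attribution (R3), Sofia Moreau is treated as also owning Dmitri Baptiste's interest in Oakhollow Group plc, giving 31% + 56% = 87%.
Chain via Orion Holdings Ltd (R2): 82% × 34% = 27.88% of Fairlane Ventures LLC.
Chain via Oakhollow Group plc (R2): 87% × 14% = 12.18% of Fairlane Ventures LLC.
Aggregating (R1): 27.88% + 12.18% = 40.06%.

40.06%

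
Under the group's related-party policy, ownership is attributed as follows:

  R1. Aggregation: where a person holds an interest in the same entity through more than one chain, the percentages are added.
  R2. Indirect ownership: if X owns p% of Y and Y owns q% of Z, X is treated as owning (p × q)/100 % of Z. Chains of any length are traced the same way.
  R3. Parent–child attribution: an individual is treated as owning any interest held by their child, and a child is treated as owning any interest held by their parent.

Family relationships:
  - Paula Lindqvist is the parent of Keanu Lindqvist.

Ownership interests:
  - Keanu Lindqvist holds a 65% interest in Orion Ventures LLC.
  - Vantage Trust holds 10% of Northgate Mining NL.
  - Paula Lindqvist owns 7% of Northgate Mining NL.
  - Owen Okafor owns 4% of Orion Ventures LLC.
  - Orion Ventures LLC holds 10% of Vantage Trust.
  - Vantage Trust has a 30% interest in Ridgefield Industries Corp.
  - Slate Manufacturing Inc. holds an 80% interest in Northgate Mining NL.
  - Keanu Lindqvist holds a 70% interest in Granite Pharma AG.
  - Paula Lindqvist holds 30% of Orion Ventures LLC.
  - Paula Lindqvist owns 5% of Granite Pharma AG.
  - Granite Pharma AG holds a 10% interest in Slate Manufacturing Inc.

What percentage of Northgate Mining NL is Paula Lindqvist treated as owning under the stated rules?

By parent–child attribution (R3), Paula Lindqvist is treated as also owning Keanu Lindqvist's interest in Granite Pharma AG, giving 5% + 70% = 75%.
By parent–child attribution (R3), Paula Lindqvist is treated as also owning Keanu Lindqvist's interest in Orion Ventures LLC, giving 30% + 65% = 95%.
Chain via Granite Pharma AG → Slate Manufacturing Inc. (R2): 75% × 10% × 80% = 6% of Northgate Mining NL.
Chain via Orion Ventures LLC → Vantage Trust (R2): 95% × 10% × 10% = 0.95% of Northgate Mining NL.
Direct interest in Northgate Mining NL: 7%.
Aggregating (R1): 6% + 0.95% + 7% = 13.95%.

13.95%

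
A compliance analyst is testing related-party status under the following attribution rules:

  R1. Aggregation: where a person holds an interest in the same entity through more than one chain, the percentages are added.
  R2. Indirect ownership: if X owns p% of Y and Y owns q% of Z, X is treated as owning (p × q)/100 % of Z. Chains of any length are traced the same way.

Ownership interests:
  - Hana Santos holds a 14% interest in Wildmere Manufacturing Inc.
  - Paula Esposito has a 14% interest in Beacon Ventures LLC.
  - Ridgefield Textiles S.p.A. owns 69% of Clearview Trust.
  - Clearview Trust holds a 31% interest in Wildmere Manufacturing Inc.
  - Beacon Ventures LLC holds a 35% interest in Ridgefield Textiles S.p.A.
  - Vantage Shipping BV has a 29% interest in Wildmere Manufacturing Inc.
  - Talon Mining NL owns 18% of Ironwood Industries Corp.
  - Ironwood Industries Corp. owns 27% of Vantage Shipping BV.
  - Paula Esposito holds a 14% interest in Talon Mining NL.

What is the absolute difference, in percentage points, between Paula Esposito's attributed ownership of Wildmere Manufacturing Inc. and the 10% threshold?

8.754574

Chain via Talon Mining NL → Ironwood Industries Corp. → Vantage Shipping BV (R2): 14% × 18% × 27% × 29% = 0.197316% of Wildmere Manufacturing Inc.
Chain via Beacon Ventures LLC → Ridgefield Textiles S.p.A. → Clearview Trust (R2): 14% × 35% × 69% × 31% = 1.04811% of Wildmere Manufacturing Inc.
Aggregating (R1): 0.197316% + 1.04811% = 1.245426%.
1.245426% falls short of the 10% threshold by 8.754574 percentage points.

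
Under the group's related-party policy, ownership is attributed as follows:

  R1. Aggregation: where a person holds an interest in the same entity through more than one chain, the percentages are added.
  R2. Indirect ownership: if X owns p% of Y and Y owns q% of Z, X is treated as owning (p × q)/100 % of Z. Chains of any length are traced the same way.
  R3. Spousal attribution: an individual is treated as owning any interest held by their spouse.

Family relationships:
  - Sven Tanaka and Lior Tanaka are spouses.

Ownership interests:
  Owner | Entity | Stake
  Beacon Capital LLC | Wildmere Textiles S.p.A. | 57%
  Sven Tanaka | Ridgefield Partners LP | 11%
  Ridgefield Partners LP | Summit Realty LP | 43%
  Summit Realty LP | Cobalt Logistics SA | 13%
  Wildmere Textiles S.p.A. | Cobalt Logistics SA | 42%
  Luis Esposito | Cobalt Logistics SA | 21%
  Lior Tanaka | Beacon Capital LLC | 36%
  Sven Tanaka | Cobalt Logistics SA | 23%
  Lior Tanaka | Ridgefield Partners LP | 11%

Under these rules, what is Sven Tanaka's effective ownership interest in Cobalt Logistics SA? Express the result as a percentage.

By spousal attribution (R3), Sven Tanaka is treated as also owning Lior Tanaka's interest in Ridgefield Partners LP, giving 11% + 11% = 22%.
By spousal attribution (R3), Sven Tanaka is treated as owning Lior Tanaka's 36% interest in Beacon Capital LLC.
Chain via Ridgefield Partners LP → Summit Realty LP (R2): 22% × 43% × 13% = 1.2298% of Cobalt Logistics SA.
Direct interest in Cobalt Logistics SA: 23%.
Chain via Beacon Capital LLC → Wildmere Textiles S.p.A. (R2): 36% × 57% × 42% = 8.6184% of Cobalt Logistics SA.
Aggregating (R1): 1.2298% + 23% + 8.6184% = 32.8482%.

32.8482%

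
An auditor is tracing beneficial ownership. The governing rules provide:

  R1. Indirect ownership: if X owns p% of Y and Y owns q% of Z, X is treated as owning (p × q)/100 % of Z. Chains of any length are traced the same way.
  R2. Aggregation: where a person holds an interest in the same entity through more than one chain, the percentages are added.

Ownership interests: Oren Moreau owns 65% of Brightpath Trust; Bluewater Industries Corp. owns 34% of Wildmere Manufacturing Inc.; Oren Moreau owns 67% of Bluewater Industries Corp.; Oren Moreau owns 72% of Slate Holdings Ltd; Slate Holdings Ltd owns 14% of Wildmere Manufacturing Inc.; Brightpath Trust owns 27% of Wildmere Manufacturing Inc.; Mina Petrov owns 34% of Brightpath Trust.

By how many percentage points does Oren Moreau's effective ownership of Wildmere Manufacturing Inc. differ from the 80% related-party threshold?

29.59

Chain via Bluewater Industries Corp. (R1): 67% × 34% = 22.78% of Wildmere Manufacturing Inc.
Chain via Slate Holdings Ltd (R1): 72% × 14% = 10.08% of Wildmere Manufacturing Inc.
Chain via Brightpath Trust (R1): 65% × 27% = 17.55% of Wildmere Manufacturing Inc.
Aggregating (R2): 22.78% + 10.08% + 17.55% = 50.41%.
50.41% falls short of the 80% threshold by 29.59 percentage points.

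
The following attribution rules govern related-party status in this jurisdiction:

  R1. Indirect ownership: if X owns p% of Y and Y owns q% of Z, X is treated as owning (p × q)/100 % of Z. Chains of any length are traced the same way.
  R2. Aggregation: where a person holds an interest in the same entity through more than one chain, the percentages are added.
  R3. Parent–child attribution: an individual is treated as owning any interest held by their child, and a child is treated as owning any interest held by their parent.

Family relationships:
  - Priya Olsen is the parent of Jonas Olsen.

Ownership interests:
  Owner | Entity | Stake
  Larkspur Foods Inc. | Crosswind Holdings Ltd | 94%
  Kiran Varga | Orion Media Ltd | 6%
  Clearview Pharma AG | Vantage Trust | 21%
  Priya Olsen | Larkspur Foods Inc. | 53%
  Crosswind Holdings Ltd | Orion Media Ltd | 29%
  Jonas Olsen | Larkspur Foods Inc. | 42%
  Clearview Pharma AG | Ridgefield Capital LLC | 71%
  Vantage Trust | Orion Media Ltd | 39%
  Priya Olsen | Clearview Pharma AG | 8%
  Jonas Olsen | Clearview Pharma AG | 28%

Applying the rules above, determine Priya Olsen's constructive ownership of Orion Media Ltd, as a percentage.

28.8454%

By parent–child attribution (R3), Priya Olsen is treated as also owning Jonas Olsen's interest in Clearview Pharma AG, giving 8% + 28% = 36%.
By parent–child attribution (R3), Priya Olsen is treated as also owning Jonas Olsen's interest in Larkspur Foods Inc, giving 53% + 42% = 95%.
Chain via Clearview Pharma AG → Vantage Trust (R1): 36% × 21% × 39% = 2.9484% of Orion Media Ltd.
Chain via Larkspur Foods Inc. → Crosswind Holdings Ltd (R1): 95% × 94% × 29% = 25.897% of Orion Media Ltd.
Aggregating (R2): 2.9484% + 25.897% = 28.8454%.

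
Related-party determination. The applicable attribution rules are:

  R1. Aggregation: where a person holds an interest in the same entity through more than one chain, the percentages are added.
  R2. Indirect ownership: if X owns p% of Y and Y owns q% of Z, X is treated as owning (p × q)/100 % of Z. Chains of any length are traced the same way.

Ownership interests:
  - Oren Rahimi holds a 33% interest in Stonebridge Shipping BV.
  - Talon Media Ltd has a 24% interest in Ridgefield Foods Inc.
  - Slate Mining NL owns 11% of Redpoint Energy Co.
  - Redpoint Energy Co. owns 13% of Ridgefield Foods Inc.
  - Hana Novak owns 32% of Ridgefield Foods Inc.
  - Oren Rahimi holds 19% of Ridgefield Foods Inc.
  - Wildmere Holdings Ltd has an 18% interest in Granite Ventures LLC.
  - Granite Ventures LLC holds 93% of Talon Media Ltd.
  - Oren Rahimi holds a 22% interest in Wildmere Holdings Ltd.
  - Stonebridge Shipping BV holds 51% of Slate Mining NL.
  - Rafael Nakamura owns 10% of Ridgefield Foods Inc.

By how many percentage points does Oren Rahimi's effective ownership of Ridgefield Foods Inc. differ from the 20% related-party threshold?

0.124541

Chain via Wildmere Holdings Ltd → Granite Ventures LLC → Talon Media Ltd (R2): 22% × 18% × 93% × 24% = 0.883872% of Ridgefield Foods Inc.
Chain via Stonebridge Shipping BV → Slate Mining NL → Redpoint Energy Co. (R2): 33% × 51% × 11% × 13% = 0.240669% of Ridgefield Foods Inc.
Direct interest in Ridgefield Foods Inc: 19%.
Aggregating (R1): 0.883872% + 0.240669% + 19% = 20.124541%.
20.124541% exceeds the 20% threshold by 0.124541 percentage points.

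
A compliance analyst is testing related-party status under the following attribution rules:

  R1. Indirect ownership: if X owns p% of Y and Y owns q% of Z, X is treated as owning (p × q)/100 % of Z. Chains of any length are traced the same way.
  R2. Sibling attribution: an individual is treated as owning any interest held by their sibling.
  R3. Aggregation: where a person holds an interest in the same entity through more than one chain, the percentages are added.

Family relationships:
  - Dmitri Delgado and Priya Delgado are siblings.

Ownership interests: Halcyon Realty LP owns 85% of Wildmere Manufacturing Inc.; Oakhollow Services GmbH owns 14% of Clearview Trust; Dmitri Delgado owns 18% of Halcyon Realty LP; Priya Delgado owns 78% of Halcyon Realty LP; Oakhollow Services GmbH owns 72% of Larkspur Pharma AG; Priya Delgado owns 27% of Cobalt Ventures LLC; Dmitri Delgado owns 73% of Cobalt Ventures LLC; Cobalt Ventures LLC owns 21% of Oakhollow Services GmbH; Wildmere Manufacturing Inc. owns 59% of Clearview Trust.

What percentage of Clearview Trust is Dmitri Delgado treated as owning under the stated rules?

By sibling attribution (R2), Dmitri Delgado is treated as also owning Priya Delgado's interest in Halcyon Realty LP, giving 18% + 78% = 96%.
By sibling attribution (R2), Dmitri Delgado is treated as also owning Priya Delgado's interest in Cobalt Ventures LLC, giving 73% + 27% = 100%.
Chain via Halcyon Realty LP → Wildmere Manufacturing Inc. (R1): 96% × 85% × 59% = 48.144% of Clearview Trust.
Chain via Cobalt Ventures LLC → Oakhollow Services GmbH (R1): 100% × 21% × 14% = 2.94% of Clearview Trust.
Aggregating (R3): 48.144% + 2.94% = 51.084%.

51.084%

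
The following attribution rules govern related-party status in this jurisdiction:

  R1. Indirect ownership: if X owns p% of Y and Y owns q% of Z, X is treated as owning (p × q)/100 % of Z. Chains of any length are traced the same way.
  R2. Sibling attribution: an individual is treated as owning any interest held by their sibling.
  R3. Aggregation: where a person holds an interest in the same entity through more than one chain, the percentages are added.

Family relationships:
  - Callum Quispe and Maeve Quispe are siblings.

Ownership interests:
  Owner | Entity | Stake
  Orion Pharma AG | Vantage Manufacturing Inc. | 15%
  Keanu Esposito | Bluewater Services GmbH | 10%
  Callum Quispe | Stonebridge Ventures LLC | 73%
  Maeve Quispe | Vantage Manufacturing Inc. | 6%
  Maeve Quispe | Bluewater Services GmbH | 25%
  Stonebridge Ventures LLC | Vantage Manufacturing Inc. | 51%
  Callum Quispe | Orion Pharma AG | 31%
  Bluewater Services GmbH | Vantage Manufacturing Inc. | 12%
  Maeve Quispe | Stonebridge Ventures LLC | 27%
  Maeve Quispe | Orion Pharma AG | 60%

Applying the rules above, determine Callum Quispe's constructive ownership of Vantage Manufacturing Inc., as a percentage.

By sibling attribution (R2), Callum Quispe is treated as also owning Maeve Quispe's interest in Orion Pharma AG, giving 31% + 60% = 91%.
By sibling attribution (R2), Callum Quispe is treated as also owning Maeve Quispe's interest in Stonebridge Ventures LLC, giving 73% + 27% = 100%.
By sibling attribution (R2), Callum Quispe is treated as owning Maeve Quispe's 25% interest in Bluewater Services GmbH.
By sibling attribution (R2), Callum Quispe is treated as owning Maeve Quispe's 6% interest in Vantage Manufacturing Inc.
Chain via Orion Pharma AG (R1): 91% × 15% = 13.65% of Vantage Manufacturing Inc.
Chain via Stonebridge Ventures LLC (R1): 100% × 51% = 51% of Vantage Manufacturing Inc.
Chain via Bluewater Services GmbH (R1): 25% × 12% = 3% of Vantage Manufacturing Inc.
Direct interest in Vantage Manufacturing Inc: 6%.
Aggregating (R3): 13.65% + 51% + 3% + 6% = 73.65%.

73.65%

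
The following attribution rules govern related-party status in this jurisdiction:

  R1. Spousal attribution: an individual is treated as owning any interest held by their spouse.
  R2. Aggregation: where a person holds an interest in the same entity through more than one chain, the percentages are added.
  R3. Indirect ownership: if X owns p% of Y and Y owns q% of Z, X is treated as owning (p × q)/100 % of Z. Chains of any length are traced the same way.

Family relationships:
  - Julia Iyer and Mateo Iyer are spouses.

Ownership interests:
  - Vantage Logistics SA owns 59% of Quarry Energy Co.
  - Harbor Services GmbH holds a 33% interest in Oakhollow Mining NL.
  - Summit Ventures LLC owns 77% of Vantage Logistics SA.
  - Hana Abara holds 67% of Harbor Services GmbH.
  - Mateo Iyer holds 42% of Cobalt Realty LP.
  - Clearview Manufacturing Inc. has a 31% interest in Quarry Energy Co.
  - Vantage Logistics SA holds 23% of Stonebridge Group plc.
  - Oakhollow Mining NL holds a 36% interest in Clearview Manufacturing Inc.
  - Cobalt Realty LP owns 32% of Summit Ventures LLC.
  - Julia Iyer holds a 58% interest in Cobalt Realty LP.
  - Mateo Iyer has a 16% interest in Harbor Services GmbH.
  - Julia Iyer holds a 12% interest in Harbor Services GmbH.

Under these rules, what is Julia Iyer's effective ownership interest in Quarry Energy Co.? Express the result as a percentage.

By spousal attribution (R1), Julia Iyer is treated as also owning Mateo Iyer's interest in Harbor Services GmbH, giving 12% + 16% = 28%.
By spousal attribution (R1), Julia Iyer is treated as also owning Mateo Iyer's interest in Cobalt Realty LP, giving 58% + 42% = 100%.
Chain via Harbor Services GmbH → Oakhollow Mining NL → Clearview Manufacturing Inc. (R3): 28% × 33% × 36% × 31% = 1.031184% of Quarry Energy Co.
Chain via Cobalt Realty LP → Summit Ventures LLC → Vantage Logistics SA (R3): 100% × 32% × 77% × 59% = 14.5376% of Quarry Energy Co.
Aggregating (R2): 1.031184% + 14.5376% = 15.568784%.

15.568784%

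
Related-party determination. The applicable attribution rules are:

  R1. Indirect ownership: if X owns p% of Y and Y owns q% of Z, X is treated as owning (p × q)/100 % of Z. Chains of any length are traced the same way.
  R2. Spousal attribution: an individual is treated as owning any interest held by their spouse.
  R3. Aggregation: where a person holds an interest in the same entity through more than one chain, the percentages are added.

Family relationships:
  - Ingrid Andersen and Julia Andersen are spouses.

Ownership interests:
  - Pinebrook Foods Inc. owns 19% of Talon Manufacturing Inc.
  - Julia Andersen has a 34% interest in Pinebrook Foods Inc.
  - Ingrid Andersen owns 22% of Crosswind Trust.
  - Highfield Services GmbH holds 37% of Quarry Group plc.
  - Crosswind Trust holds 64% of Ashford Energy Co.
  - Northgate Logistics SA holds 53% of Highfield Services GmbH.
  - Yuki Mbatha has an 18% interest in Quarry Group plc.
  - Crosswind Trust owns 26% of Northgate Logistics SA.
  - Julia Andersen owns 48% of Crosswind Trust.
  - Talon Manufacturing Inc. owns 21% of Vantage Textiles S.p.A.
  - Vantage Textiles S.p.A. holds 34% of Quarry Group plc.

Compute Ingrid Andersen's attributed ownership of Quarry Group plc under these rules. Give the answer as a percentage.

4.030264%

By spousal attribution (R2), Ingrid Andersen is treated as also owning Julia Andersen's interest in Crosswind Trust, giving 22% + 48% = 70%.
By spousal attribution (R2), Ingrid Andersen is treated as owning Julia Andersen's 34% interest in Pinebrook Foods Inc.
Chain via Crosswind Trust → Northgate Logistics SA → Highfield Services GmbH (R1): 70% × 26% × 53% × 37% = 3.56902% of Quarry Group plc.
Chain via Pinebrook Foods Inc. → Talon Manufacturing Inc. → Vantage Textiles S.p.A. (R1): 34% × 19% × 21% × 34% = 0.461244% of Quarry Group plc.
Aggregating (R3): 3.56902% + 0.461244% = 4.030264%.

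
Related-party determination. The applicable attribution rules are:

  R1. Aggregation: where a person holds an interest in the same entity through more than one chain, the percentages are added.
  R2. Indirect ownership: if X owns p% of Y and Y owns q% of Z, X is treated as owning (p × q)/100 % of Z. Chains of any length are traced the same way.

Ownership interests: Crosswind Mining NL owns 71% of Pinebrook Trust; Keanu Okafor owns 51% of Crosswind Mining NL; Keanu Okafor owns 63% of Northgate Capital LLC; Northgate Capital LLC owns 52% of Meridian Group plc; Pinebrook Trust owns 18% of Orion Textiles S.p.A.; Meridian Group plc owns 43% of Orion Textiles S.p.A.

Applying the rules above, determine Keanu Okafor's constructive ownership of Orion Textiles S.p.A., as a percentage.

20.6046%

Chain via Northgate Capital LLC → Meridian Group plc (R2): 63% × 52% × 43% = 14.0868% of Orion Textiles S.p.A.
Chain via Crosswind Mining NL → Pinebrook Trust (R2): 51% × 71% × 18% = 6.5178% of Orion Textiles S.p.A.
Aggregating (R1): 14.0868% + 6.5178% = 20.6046%.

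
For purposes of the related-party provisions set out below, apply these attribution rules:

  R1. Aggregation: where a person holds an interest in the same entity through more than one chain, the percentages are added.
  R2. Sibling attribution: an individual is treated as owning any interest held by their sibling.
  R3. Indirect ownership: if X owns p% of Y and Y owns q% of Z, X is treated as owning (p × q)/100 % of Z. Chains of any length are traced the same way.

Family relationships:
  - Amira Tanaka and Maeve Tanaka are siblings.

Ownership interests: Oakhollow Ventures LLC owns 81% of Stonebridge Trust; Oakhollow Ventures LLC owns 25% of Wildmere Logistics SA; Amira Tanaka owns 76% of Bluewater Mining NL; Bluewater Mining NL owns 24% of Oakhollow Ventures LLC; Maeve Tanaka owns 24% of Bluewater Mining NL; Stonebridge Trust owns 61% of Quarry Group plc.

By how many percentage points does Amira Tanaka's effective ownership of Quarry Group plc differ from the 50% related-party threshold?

38.1416

By sibling attribution (R2), Amira Tanaka is treated as also owning Maeve Tanaka's interest in Bluewater Mining NL, giving 76% + 24% = 100%.
Chain via Bluewater Mining NL → Oakhollow Ventures LLC → Stonebridge Trust (R3): 100% × 24% × 81% × 61% = 11.8584% of Quarry Group plc.
11.8584% falls short of the 50% threshold by 38.1416 percentage points.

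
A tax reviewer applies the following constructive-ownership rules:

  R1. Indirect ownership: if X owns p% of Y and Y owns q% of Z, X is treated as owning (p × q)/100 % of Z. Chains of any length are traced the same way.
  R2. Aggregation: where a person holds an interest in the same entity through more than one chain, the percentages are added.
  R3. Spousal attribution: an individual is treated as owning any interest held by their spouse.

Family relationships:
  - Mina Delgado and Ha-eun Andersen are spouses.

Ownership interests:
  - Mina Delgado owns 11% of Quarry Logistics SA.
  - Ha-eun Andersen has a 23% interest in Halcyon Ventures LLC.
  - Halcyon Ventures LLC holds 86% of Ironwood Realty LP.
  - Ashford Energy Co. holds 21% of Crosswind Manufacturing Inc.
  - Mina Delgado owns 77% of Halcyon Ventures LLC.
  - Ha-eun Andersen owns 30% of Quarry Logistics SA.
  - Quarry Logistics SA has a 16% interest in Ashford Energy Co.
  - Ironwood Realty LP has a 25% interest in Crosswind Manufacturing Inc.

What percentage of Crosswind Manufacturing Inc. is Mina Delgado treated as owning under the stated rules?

22.8776%

By spousal attribution (R3), Mina Delgado is treated as also owning Ha-eun Andersen's interest in Halcyon Ventures LLC, giving 77% + 23% = 100%.
By spousal attribution (R3), Mina Delgado is treated as also owning Ha-eun Andersen's interest in Quarry Logistics SA, giving 11% + 30% = 41%.
Chain via Halcyon Ventures LLC → Ironwood Realty LP (R1): 100% × 86% × 25% = 21.5% of Crosswind Manufacturing Inc.
Chain via Quarry Logistics SA → Ashford Energy Co. (R1): 41% × 16% × 21% = 1.3776% of Crosswind Manufacturing Inc.
Aggregating (R2): 21.5% + 1.3776% = 22.8776%.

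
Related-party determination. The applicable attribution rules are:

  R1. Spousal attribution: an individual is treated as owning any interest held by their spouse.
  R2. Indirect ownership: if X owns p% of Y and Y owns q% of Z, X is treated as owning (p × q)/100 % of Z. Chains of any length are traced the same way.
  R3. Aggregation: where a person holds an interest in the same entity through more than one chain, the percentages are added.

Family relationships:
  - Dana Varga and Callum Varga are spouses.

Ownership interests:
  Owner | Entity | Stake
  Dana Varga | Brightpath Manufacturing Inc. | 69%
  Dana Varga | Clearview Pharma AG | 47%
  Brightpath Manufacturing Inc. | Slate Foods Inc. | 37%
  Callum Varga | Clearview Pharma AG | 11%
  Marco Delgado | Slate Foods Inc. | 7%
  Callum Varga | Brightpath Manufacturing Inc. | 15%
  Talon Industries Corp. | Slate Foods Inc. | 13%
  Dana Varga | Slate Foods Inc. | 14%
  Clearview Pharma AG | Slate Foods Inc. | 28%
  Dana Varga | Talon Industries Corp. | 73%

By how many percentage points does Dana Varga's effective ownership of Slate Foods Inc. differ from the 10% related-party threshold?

By spousal attribution (R1), Dana Varga is treated as also owning Callum Varga's interest in Clearview Pharma AG, giving 47% + 11% = 58%.
By spousal attribution (R1), Dana Varga is treated as also owning Callum Varga's interest in Brightpath Manufacturing Inc, giving 69% + 15% = 84%.
Chain via Clearview Pharma AG (R2): 58% × 28% = 16.24% of Slate Foods Inc.
Chain via Brightpath Manufacturing Inc. (R2): 84% × 37% = 31.08% of Slate Foods Inc.
Chain via Talon Industries Corp. (R2): 73% × 13% = 9.49% of Slate Foods Inc.
Direct interest in Slate Foods Inc: 14%.
Aggregating (R3): 16.24% + 31.08% + 9.49% + 14% = 70.81%.
70.81% exceeds the 10% threshold by 60.81 percentage points.

60.81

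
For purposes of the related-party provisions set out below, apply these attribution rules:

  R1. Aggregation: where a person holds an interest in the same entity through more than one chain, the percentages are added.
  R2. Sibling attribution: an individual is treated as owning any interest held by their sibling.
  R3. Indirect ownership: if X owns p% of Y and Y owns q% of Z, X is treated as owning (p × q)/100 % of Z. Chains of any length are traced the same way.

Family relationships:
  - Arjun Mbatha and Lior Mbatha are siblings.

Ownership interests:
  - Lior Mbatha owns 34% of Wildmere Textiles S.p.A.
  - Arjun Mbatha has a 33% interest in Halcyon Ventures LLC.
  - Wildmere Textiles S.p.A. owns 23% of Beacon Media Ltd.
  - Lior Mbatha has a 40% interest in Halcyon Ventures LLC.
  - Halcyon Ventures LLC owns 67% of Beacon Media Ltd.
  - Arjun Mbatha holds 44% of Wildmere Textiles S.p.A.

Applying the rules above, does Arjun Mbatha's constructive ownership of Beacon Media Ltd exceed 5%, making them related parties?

Yes

By sibling attribution (R2), Arjun Mbatha is treated as also owning Lior Mbatha's interest in Wildmere Textiles S.p.A, giving 44% + 34% = 78%.
By sibling attribution (R2), Arjun Mbatha is treated as also owning Lior Mbatha's interest in Halcyon Ventures LLC, giving 33% + 40% = 73%.
Chain via Wildmere Textiles S.p.A. (R3): 78% × 23% = 17.94% of Beacon Media Ltd.
Chain via Halcyon Ventures LLC (R3): 73% × 67% = 48.91% of Beacon Media Ltd.
Aggregating (R1): 17.94% + 48.91% = 66.85%.
66.85% exceeds the 5% threshold, so Arjun is a related party to Beacon Media Ltd.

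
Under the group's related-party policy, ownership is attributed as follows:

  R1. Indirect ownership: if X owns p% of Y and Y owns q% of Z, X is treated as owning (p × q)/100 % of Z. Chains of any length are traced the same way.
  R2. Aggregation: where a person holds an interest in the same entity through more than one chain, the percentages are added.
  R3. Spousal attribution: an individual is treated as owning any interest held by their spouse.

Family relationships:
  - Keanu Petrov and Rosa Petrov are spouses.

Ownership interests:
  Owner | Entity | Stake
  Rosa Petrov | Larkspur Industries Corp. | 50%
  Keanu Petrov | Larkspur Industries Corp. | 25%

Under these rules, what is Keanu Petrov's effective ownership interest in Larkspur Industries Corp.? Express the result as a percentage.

75%

By spousal attribution (R3), Keanu Petrov is treated as also owning Rosa Petrov's interest in Larkspur Industries Corp, giving 25% + 50% = 75%.
Direct interest in Larkspur Industries Corp: 75%.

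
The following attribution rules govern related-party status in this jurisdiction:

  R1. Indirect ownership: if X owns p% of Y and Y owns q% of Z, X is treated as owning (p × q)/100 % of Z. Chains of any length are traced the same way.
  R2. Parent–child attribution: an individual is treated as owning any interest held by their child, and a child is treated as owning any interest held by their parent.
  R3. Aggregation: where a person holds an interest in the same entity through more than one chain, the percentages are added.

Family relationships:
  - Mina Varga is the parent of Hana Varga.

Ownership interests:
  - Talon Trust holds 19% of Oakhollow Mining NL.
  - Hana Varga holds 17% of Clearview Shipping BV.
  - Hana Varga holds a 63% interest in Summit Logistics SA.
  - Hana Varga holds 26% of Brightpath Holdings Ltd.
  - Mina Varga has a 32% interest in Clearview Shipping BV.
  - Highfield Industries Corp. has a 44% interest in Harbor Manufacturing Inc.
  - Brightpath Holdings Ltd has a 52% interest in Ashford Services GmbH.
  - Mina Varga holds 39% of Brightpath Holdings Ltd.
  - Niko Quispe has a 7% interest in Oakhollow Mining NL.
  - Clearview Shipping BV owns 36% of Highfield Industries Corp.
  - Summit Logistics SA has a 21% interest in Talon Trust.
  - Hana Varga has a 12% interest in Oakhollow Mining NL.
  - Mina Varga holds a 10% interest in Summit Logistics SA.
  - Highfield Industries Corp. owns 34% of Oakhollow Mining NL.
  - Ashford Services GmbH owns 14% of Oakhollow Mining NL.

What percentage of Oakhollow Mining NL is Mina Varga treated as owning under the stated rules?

By parent–child attribution (R2), Mina Varga is treated as also owning Hana Varga's interest in Clearview Shipping BV, giving 32% + 17% = 49%.
By parent–child attribution (R2), Mina Varga is treated as also owning Hana Varga's interest in Brightpath Holdings Ltd, giving 39% + 26% = 65%.
By parent–child attribution (R2), Mina Varga is treated as also owning Hana Varga's interest in Summit Logistics SA, giving 10% + 63% = 73%.
By parent–child attribution (R2), Mina Varga is treated as owning Hana Varga's 12% interest in Oakhollow Mining NL.
Chain via Clearview Shipping BV → Highfield Industries Corp. (R1): 49% × 36% × 34% = 5.9976% of Oakhollow Mining NL.
Chain via Brightpath Holdings Ltd → Ashford Services GmbH (R1): 65% × 52% × 14% = 4.732% of Oakhollow Mining NL.
Chain via Summit Logistics SA → Talon Trust (R1): 73% × 21% × 19% = 2.9127% of Oakhollow Mining NL.
Direct interest in Oakhollow Mining NL: 12%.
Aggregating (R3): 5.9976% + 4.732% + 2.9127% + 12% = 25.6423%.

25.6423%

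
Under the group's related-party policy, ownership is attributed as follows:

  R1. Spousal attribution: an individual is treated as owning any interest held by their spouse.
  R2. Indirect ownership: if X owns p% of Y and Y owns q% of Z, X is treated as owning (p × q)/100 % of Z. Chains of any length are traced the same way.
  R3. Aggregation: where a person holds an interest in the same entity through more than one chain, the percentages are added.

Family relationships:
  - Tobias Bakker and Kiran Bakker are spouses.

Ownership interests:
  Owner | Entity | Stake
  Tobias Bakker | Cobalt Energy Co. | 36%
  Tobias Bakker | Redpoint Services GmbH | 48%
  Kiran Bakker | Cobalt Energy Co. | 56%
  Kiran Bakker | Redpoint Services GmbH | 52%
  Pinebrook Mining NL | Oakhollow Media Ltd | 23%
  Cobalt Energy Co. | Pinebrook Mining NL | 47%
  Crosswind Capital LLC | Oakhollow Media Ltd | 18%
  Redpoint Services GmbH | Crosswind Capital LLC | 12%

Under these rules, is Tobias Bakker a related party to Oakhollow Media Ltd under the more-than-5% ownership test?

By spousal attribution (R1), Tobias Bakker is treated as also owning Kiran Bakker's interest in Redpoint Services GmbH, giving 48% + 52% = 100%.
By spousal attribution (R1), Tobias Bakker is treated as also owning Kiran Bakker's interest in Cobalt Energy Co, giving 36% + 56% = 92%.
Chain via Redpoint Services GmbH → Crosswind Capital LLC (R2): 100% × 12% × 18% = 2.16% of Oakhollow Media Ltd.
Chain via Cobalt Energy Co. → Pinebrook Mining NL (R2): 92% × 47% × 23% = 9.9452% of Oakhollow Media Ltd.
Aggregating (R3): 2.16% + 9.9452% = 12.1052%.
12.1052% exceeds the 5% threshold, so Tobias is a related party to Oakhollow Media Ltd.

Yes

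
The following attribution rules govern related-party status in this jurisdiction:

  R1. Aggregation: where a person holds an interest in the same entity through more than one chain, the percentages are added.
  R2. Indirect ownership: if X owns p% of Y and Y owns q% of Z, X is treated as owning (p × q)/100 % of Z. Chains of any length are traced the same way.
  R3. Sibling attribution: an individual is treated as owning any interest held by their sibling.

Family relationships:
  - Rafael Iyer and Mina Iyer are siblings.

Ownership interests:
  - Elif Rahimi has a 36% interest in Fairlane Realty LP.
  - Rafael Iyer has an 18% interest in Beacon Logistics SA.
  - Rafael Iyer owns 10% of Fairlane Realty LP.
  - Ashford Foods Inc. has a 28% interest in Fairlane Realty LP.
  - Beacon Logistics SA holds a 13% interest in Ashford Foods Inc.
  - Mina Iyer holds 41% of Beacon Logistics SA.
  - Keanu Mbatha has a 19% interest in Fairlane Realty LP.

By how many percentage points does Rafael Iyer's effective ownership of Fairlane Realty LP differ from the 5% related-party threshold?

By sibling attribution (R3), Rafael Iyer is treated as also owning Mina Iyer's interest in Beacon Logistics SA, giving 18% + 41% = 59%.
Chain via Beacon Logistics SA → Ashford Foods Inc. (R2): 59% × 13% × 28% = 2.1476% of Fairlane Realty LP.
Direct interest in Fairlane Realty LP: 10%.
Aggregating (R1): 2.1476% + 10% = 12.1476%.
12.1476% exceeds the 5% threshold by 7.1476 percentage points.

7.1476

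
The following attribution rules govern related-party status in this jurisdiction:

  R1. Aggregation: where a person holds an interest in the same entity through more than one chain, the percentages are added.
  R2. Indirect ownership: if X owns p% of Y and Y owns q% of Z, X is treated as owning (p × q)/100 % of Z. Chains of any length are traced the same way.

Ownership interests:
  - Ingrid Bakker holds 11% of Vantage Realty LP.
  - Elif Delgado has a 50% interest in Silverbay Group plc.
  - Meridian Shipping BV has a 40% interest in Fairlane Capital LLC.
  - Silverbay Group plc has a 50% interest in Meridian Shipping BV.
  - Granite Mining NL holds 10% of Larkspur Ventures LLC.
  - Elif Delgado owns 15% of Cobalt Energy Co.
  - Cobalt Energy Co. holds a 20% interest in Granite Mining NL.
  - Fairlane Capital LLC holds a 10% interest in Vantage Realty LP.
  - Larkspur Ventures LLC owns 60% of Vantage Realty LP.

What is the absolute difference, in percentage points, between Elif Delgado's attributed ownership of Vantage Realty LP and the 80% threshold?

78.82

Chain via Cobalt Energy Co. → Granite Mining NL → Larkspur Ventures LLC (R2): 15% × 20% × 10% × 60% = 0.18% of Vantage Realty LP.
Chain via Silverbay Group plc → Meridian Shipping BV → Fairlane Capital LLC (R2): 50% × 50% × 40% × 10% = 1% of Vantage Realty LP.
Aggregating (R1): 0.18% + 1% = 1.18%.
1.18% falls short of the 80% threshold by 78.82 percentage points.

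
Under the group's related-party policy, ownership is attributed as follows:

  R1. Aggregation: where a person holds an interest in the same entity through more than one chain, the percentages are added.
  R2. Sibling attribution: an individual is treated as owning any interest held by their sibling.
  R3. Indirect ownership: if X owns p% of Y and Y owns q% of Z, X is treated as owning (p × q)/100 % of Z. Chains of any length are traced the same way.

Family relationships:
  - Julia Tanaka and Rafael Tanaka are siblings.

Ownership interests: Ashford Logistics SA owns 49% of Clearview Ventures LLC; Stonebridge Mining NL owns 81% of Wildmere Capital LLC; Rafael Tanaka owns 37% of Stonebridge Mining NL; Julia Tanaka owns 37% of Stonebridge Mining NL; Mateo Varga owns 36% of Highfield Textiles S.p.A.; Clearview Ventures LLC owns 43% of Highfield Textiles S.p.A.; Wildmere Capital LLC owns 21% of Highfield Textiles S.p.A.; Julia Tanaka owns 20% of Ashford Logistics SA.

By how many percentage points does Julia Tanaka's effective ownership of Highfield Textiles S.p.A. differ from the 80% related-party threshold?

By sibling attribution (R2), Julia Tanaka is treated as also owning Rafael Tanaka's interest in Stonebridge Mining NL, giving 37% + 37% = 74%.
Chain via Ashford Logistics SA → Clearview Ventures LLC (R3): 20% × 49% × 43% = 4.214% of Highfield Textiles S.p.A.
Chain via Stonebridge Mining NL → Wildmere Capital LLC (R3): 74% × 81% × 21% = 12.5874% of Highfield Textiles S.p.A.
Aggregating (R1): 4.214% + 12.5874% = 16.8014%.
16.8014% falls short of the 80% threshold by 63.1986 percentage points.

63.1986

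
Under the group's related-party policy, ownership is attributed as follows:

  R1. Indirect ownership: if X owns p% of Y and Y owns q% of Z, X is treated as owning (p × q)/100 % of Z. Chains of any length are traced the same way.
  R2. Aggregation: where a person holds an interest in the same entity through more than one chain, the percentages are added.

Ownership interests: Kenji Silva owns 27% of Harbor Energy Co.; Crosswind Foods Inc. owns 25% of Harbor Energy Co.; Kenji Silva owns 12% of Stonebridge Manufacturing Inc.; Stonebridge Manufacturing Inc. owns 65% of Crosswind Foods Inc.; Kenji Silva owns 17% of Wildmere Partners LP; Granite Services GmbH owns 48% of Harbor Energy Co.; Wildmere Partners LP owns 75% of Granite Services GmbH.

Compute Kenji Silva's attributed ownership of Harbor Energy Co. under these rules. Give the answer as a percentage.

Chain via Stonebridge Manufacturing Inc. → Crosswind Foods Inc. (R1): 12% × 65% × 25% = 1.95% of Harbor Energy Co.
Chain via Wildmere Partners LP → Granite Services GmbH (R1): 17% × 75% × 48% = 6.12% of Harbor Energy Co.
Direct interest in Harbor Energy Co: 27%.
Aggregating (R2): 1.95% + 6.12% + 27% = 35.07%.

35.07%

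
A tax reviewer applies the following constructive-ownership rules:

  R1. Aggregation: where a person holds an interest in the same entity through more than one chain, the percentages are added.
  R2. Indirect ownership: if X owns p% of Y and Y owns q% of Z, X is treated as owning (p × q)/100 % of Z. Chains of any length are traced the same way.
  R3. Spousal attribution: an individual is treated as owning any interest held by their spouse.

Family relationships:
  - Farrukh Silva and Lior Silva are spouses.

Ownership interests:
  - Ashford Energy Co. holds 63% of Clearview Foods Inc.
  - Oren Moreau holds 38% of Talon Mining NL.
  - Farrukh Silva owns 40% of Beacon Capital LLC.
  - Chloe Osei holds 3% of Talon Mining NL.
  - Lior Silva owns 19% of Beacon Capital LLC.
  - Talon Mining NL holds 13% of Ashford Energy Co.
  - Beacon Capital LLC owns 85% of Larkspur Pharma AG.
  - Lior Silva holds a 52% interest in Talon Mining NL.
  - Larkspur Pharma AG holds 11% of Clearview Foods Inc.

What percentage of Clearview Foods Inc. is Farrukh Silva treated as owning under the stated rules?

By spousal attribution (R3), Farrukh Silva is treated as also owning Lior Silva's interest in Beacon Capital LLC, giving 40% + 19% = 59%.
By spousal attribution (R3), Farrukh Silva is treated as owning Lior Silva's 52% interest in Talon Mining NL.
Chain via Beacon Capital LLC → Larkspur Pharma AG (R2): 59% × 85% × 11% = 5.5165% of Clearview Foods Inc.
Chain via Talon Mining NL → Ashford Energy Co. (R2): 52% × 13% × 63% = 4.2588% of Clearview Foods Inc.
Aggregating (R1): 5.5165% + 4.2588% = 9.7753%.

9.7753%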